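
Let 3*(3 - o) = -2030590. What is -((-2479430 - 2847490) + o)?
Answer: 13950161/3 ≈ 4.6501e+6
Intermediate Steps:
o = 2030599/3 (o = 3 - ⅓*(-2030590) = 3 + 2030590/3 = 2030599/3 ≈ 6.7687e+5)
-((-2479430 - 2847490) + o) = -((-2479430 - 2847490) + 2030599/3) = -(-5326920 + 2030599/3) = -1*(-13950161/3) = 13950161/3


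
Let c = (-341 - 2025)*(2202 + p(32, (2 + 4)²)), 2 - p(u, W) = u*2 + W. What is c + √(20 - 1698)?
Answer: -4978064 + I*√1678 ≈ -4.9781e+6 + 40.963*I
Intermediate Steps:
p(u, W) = 2 - W - 2*u (p(u, W) = 2 - (u*2 + W) = 2 - (2*u + W) = 2 - (W + 2*u) = 2 + (-W - 2*u) = 2 - W - 2*u)
c = -4978064 (c = (-341 - 2025)*(2202 + (2 - (2 + 4)² - 2*32)) = -2366*(2202 + (2 - 1*6² - 64)) = -2366*(2202 + (2 - 1*36 - 64)) = -2366*(2202 + (2 - 36 - 64)) = -2366*(2202 - 98) = -2366*2104 = -4978064)
c + √(20 - 1698) = -4978064 + √(20 - 1698) = -4978064 + √(-1678) = -4978064 + I*√1678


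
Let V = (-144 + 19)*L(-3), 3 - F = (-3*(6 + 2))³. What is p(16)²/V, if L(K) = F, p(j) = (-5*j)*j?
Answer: -65536/69135 ≈ -0.94794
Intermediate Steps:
p(j) = -5*j²
F = 13827 (F = 3 - (-3*(6 + 2))³ = 3 - (-3*8)³ = 3 - 1*(-24)³ = 3 - 1*(-13824) = 3 + 13824 = 13827)
L(K) = 13827
V = -1728375 (V = (-144 + 19)*13827 = -125*13827 = -1728375)
p(16)²/V = (-5*16²)²/(-1728375) = (-5*256)²*(-1/1728375) = (-1280)²*(-1/1728375) = 1638400*(-1/1728375) = -65536/69135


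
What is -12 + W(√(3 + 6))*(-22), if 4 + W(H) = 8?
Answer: -100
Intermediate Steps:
W(H) = 4 (W(H) = -4 + 8 = 4)
-12 + W(√(3 + 6))*(-22) = -12 + 4*(-22) = -12 - 88 = -100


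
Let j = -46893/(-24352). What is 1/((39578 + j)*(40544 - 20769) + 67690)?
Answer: 24352/19061789038355 ≈ 1.2775e-9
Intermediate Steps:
j = 46893/24352 (j = -46893*(-1/24352) = 46893/24352 ≈ 1.9256)
1/((39578 + j)*(40544 - 20769) + 67690) = 1/((39578 + 46893/24352)*(40544 - 20769) + 67690) = 1/((963850349/24352)*19775 + 67690) = 1/(19060140651475/24352 + 67690) = 1/(19061789038355/24352) = 24352/19061789038355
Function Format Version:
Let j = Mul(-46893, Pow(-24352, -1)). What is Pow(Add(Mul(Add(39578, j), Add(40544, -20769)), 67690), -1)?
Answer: Rational(24352, 19061789038355) ≈ 1.2775e-9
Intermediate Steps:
j = Rational(46893, 24352) (j = Mul(-46893, Rational(-1, 24352)) = Rational(46893, 24352) ≈ 1.9256)
Pow(Add(Mul(Add(39578, j), Add(40544, -20769)), 67690), -1) = Pow(Add(Mul(Add(39578, Rational(46893, 24352)), Add(40544, -20769)), 67690), -1) = Pow(Add(Mul(Rational(963850349, 24352), 19775), 67690), -1) = Pow(Add(Rational(19060140651475, 24352), 67690), -1) = Pow(Rational(19061789038355, 24352), -1) = Rational(24352, 19061789038355)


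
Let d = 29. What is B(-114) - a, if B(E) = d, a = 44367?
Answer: -44338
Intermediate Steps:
B(E) = 29
B(-114) - a = 29 - 1*44367 = 29 - 44367 = -44338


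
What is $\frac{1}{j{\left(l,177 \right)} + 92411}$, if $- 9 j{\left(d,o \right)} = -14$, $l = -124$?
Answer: $\frac{9}{831713} \approx 1.0821 \cdot 10^{-5}$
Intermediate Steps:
$j{\left(d,o \right)} = \frac{14}{9}$ ($j{\left(d,o \right)} = \left(- \frac{1}{9}\right) \left(-14\right) = \frac{14}{9}$)
$\frac{1}{j{\left(l,177 \right)} + 92411} = \frac{1}{\frac{14}{9} + 92411} = \frac{1}{\frac{831713}{9}} = \frac{9}{831713}$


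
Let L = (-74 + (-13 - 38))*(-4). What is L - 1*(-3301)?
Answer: 3801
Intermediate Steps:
L = 500 (L = (-74 - 51)*(-4) = -125*(-4) = 500)
L - 1*(-3301) = 500 - 1*(-3301) = 500 + 3301 = 3801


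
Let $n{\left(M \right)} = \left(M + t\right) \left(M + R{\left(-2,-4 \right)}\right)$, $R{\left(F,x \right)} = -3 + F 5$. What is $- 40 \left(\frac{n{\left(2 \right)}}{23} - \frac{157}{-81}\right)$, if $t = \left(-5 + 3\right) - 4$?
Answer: $- \frac{287000}{1863} \approx -154.05$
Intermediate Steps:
$R{\left(F,x \right)} = -3 + 5 F$
$t = -6$ ($t = -2 - 4 = -6$)
$n{\left(M \right)} = \left(-13 + M\right) \left(-6 + M\right)$ ($n{\left(M \right)} = \left(M - 6\right) \left(M + \left(-3 + 5 \left(-2\right)\right)\right) = \left(-6 + M\right) \left(M - 13\right) = \left(-6 + M\right) \left(-13 + M\right) = \left(-13 + M\right) \left(-6 + M\right)$)
$- 40 \left(\frac{n{\left(2 \right)}}{23} - \frac{157}{-81}\right) = - 40 \left(\frac{78 + 2^{2} - 38}{23} - \frac{157}{-81}\right) = - 40 \left(\left(78 + 4 - 38\right) \frac{1}{23} - - \frac{157}{81}\right) = - 40 \left(44 \cdot \frac{1}{23} + \frac{157}{81}\right) = - 40 \left(\frac{44}{23} + \frac{157}{81}\right) = \left(-40\right) \frac{7175}{1863} = - \frac{287000}{1863}$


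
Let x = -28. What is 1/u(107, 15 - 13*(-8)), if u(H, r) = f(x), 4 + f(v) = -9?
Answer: -1/13 ≈ -0.076923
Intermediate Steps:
f(v) = -13 (f(v) = -4 - 9 = -13)
u(H, r) = -13
1/u(107, 15 - 13*(-8)) = 1/(-13) = -1/13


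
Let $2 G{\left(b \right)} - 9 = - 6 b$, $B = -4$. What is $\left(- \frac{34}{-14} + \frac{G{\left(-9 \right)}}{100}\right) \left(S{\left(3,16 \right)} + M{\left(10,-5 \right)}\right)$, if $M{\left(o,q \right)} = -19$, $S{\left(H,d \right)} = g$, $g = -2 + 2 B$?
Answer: $- \frac{111389}{1400} \approx -79.564$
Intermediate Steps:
$g = -10$ ($g = -2 + 2 \left(-4\right) = -2 - 8 = -10$)
$S{\left(H,d \right)} = -10$
$G{\left(b \right)} = \frac{9}{2} - 3 b$ ($G{\left(b \right)} = \frac{9}{2} + \frac{\left(-6\right) b}{2} = \frac{9}{2} - 3 b$)
$\left(- \frac{34}{-14} + \frac{G{\left(-9 \right)}}{100}\right) \left(S{\left(3,16 \right)} + M{\left(10,-5 \right)}\right) = \left(- \frac{34}{-14} + \frac{\frac{9}{2} - -27}{100}\right) \left(-10 - 19\right) = \left(\left(-34\right) \left(- \frac{1}{14}\right) + \left(\frac{9}{2} + 27\right) \frac{1}{100}\right) \left(-29\right) = \left(\frac{17}{7} + \frac{63}{2} \cdot \frac{1}{100}\right) \left(-29\right) = \left(\frac{17}{7} + \frac{63}{200}\right) \left(-29\right) = \frac{3841}{1400} \left(-29\right) = - \frac{111389}{1400}$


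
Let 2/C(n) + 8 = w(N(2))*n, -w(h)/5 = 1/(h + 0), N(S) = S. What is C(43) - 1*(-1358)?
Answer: 313694/231 ≈ 1358.0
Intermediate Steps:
w(h) = -5/h (w(h) = -5/(h + 0) = -5/h)
C(n) = 2/(-8 - 5*n/2) (C(n) = 2/(-8 + (-5/2)*n) = 2/(-8 + (-5*1/2)*n) = 2/(-8 - 5*n/2))
C(43) - 1*(-1358) = 4/(-16 - 5*43) - 1*(-1358) = 4/(-16 - 215) + 1358 = 4/(-231) + 1358 = 4*(-1/231) + 1358 = -4/231 + 1358 = 313694/231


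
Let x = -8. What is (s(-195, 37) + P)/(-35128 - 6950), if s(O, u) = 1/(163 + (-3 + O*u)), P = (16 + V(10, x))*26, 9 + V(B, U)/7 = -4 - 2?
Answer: 5441757/98953430 ≈ 0.054993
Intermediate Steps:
V(B, U) = -105 (V(B, U) = -63 + 7*(-4 - 2) = -63 + 7*(-6) = -63 - 42 = -105)
P = -2314 (P = (16 - 105)*26 = -89*26 = -2314)
s(O, u) = 1/(160 + O*u)
(s(-195, 37) + P)/(-35128 - 6950) = (1/(160 - 195*37) - 2314)/(-35128 - 6950) = (1/(160 - 7215) - 2314)/(-42078) = (1/(-7055) - 2314)*(-1/42078) = (-1/7055 - 2314)*(-1/42078) = -16325271/7055*(-1/42078) = 5441757/98953430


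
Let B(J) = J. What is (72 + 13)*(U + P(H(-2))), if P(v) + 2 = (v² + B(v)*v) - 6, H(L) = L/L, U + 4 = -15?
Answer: -2125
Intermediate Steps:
U = -19 (U = -4 - 15 = -19)
H(L) = 1
P(v) = -8 + 2*v² (P(v) = -2 + ((v² + v*v) - 6) = -2 + ((v² + v²) - 6) = -2 + (2*v² - 6) = -2 + (-6 + 2*v²) = -8 + 2*v²)
(72 + 13)*(U + P(H(-2))) = (72 + 13)*(-19 + (-8 + 2*1²)) = 85*(-19 + (-8 + 2*1)) = 85*(-19 + (-8 + 2)) = 85*(-19 - 6) = 85*(-25) = -2125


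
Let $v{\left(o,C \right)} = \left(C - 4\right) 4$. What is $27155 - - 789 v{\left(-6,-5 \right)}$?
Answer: $-1249$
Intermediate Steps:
$v{\left(o,C \right)} = -16 + 4 C$ ($v{\left(o,C \right)} = \left(-4 + C\right) 4 = -16 + 4 C$)
$27155 - - 789 v{\left(-6,-5 \right)} = 27155 - - 789 \left(-16 + 4 \left(-5\right)\right) = 27155 - - 789 \left(-16 - 20\right) = 27155 - \left(-789\right) \left(-36\right) = 27155 - 28404 = -1249$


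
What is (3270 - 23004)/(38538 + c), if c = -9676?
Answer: -9867/14431 ≈ -0.68374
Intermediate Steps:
(3270 - 23004)/(38538 + c) = (3270 - 23004)/(38538 - 9676) = -19734/28862 = -19734*1/28862 = -9867/14431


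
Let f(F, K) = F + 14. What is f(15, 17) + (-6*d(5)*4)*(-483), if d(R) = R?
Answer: 57989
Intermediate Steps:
f(F, K) = 14 + F
f(15, 17) + (-6*d(5)*4)*(-483) = (14 + 15) + (-6*5*4)*(-483) = 29 - 30*4*(-483) = 29 - 120*(-483) = 29 + 57960 = 57989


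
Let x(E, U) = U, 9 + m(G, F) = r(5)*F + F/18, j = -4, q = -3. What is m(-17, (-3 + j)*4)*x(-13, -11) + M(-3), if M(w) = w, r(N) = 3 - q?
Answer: 17650/9 ≈ 1961.1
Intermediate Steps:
r(N) = 6 (r(N) = 3 - 1*(-3) = 3 + 3 = 6)
m(G, F) = -9 + 109*F/18 (m(G, F) = -9 + (6*F + F/18) = -9 + 109*F/18)
m(-17, (-3 + j)*4)*x(-13, -11) + M(-3) = (-9 + 109*((-3 - 4)*4)/18)*(-11) - 3 = (-9 + 109*(-7*4)/18)*(-11) - 3 = (-9 + (109/18)*(-28))*(-11) - 3 = (-9 - 1526/9)*(-11) - 3 = -1607/9*(-11) - 3 = 17677/9 - 3 = 17650/9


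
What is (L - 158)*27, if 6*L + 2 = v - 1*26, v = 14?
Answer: -4329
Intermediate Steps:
L = -7/3 (L = -1/3 + (14 - 1*26)/6 = -1/3 + (14 - 26)/6 = -1/3 + (1/6)*(-12) = -1/3 - 2 = -7/3 ≈ -2.3333)
(L - 158)*27 = (-7/3 - 158)*27 = -481/3*27 = -4329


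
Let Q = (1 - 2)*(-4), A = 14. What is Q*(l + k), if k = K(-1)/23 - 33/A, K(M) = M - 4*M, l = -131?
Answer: -85798/161 ≈ -532.91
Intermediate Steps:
K(M) = -3*M
Q = 4 (Q = -1*(-4) = 4)
k = -717/322 (k = -3*(-1)/23 - 33/14 = 3*(1/23) - 33*1/14 = 3/23 - 33/14 = -717/322 ≈ -2.2267)
Q*(l + k) = 4*(-131 - 717/322) = 4*(-42899/322) = -85798/161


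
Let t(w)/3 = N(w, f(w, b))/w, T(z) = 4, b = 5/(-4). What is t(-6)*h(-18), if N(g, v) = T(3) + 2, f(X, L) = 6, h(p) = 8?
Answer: -24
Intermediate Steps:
b = -5/4 (b = 5*(-1/4) = -5/4 ≈ -1.2500)
N(g, v) = 6 (N(g, v) = 4 + 2 = 6)
t(w) = 18/w (t(w) = 3*(6/w) = 18/w)
t(-6)*h(-18) = (18/(-6))*8 = (18*(-1/6))*8 = -3*8 = -24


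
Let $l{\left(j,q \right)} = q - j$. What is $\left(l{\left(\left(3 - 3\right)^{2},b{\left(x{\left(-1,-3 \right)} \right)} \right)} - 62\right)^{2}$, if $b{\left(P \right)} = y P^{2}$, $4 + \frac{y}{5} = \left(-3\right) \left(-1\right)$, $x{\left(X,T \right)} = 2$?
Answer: $6724$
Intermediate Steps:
$y = -5$ ($y = -20 + 5 \left(\left(-3\right) \left(-1\right)\right) = -20 + 5 \cdot 3 = -20 + 15 = -5$)
$b{\left(P \right)} = - 5 P^{2}$
$\left(l{\left(\left(3 - 3\right)^{2},b{\left(x{\left(-1,-3 \right)} \right)} \right)} - 62\right)^{2} = \left(\left(- 5 \cdot 2^{2} - \left(3 - 3\right)^{2}\right) - 62\right)^{2} = \left(\left(\left(-5\right) 4 - 0^{2}\right) - 62\right)^{2} = \left(\left(-20 - 0\right) - 62\right)^{2} = \left(\left(-20 + 0\right) - 62\right)^{2} = \left(-20 - 62\right)^{2} = \left(-82\right)^{2} = 6724$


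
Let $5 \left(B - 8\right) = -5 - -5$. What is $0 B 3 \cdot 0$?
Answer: $0$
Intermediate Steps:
$B = 8$ ($B = 8 + \frac{-5 - -5}{5} = 8 + \frac{-5 + 5}{5} = 8 + \frac{1}{5} \cdot 0 = 8 + 0 = 8$)
$0 B 3 \cdot 0 = 0 \cdot 8 \cdot 3 \cdot 0 = 0 \cdot 24 \cdot 0 = 0 \cdot 0 = 0$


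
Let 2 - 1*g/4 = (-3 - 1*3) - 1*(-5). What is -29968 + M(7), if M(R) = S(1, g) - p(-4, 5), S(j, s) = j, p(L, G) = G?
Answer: -29972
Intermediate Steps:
g = 12 (g = 8 - 4*((-3 - 1*3) - 1*(-5)) = 8 - 4*((-3 - 3) + 5) = 8 - 4*(-6 + 5) = 8 - 4*(-1) = 8 + 4 = 12)
M(R) = -4 (M(R) = 1 - 1*5 = 1 - 5 = -4)
-29968 + M(7) = -29968 - 4 = -29972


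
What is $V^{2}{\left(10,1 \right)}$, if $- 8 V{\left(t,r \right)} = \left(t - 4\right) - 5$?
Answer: $\frac{1}{64} \approx 0.015625$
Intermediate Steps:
$V{\left(t,r \right)} = \frac{9}{8} - \frac{t}{8}$ ($V{\left(t,r \right)} = - \frac{\left(t - 4\right) - 5}{8} = - \frac{\left(-4 + t\right) - 5}{8} = - \frac{-9 + t}{8} = \frac{9}{8} - \frac{t}{8}$)
$V^{2}{\left(10,1 \right)} = \left(\frac{9}{8} - \frac{5}{4}\right)^{2} = \left(- \frac{1}{8}\right)^{2} = \frac{1}{64}$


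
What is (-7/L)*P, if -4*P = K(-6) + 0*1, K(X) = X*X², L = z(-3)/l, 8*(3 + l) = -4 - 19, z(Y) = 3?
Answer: 2961/4 ≈ 740.25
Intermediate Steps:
l = -47/8 (l = -3 + (-4 - 19)/8 = -3 + (⅛)*(-23) = -3 - 23/8 = -47/8 ≈ -5.8750)
L = -24/47 (L = 3/(-47/8) = 3*(-8/47) = -24/47 ≈ -0.51064)
K(X) = X³
P = 54 (P = -((-6)³ + 0*1)/4 = -(-216 + 0)/4 = -¼*(-216) = 54)
(-7/L)*P = (-7/(-24/47))*54 = -47/24*(-7)*54 = (329/24)*54 = 2961/4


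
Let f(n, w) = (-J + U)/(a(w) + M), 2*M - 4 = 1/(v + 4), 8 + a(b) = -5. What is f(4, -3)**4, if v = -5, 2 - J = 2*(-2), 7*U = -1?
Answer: 54700816/671898241 ≈ 0.081412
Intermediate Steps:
U = -1/7 (U = (1/7)*(-1) = -1/7 ≈ -0.14286)
J = 6 (J = 2 - 2*(-2) = 2 - 1*(-4) = 2 + 4 = 6)
a(b) = -13 (a(b) = -8 - 5 = -13)
M = 3/2 (M = 2 + 1/(2*(-5 + 4)) = 2 + (1/2)/(-1) = 2 + (1/2)*(-1) = 2 - 1/2 = 3/2 ≈ 1.5000)
f(n, w) = 86/161 (f(n, w) = (-1*6 - 1/7)/(-13 + 3/2) = (-6 - 1/7)/(-23/2) = -43/7*(-2/23) = 86/161)
f(4, -3)**4 = (86/161)**4 = 54700816/671898241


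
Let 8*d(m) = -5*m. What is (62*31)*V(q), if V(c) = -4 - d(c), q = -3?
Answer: -45167/4 ≈ -11292.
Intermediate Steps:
d(m) = -5*m/8 (d(m) = (-5*m)/8 = -5*m/8)
V(c) = -4 + 5*c/8 (V(c) = -4 - (-5)*c/8 = -4 + 5*c/8)
(62*31)*V(q) = (62*31)*(-4 + (5/8)*(-3)) = 1922*(-4 - 15/8) = 1922*(-47/8) = -45167/4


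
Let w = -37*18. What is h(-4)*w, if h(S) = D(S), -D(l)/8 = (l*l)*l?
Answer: -340992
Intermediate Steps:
D(l) = -8*l³ (D(l) = -8*l*l*l = -8*l²*l = -8*l³)
w = -666
h(S) = -8*S³
h(-4)*w = -8*(-4)³*(-666) = -8*(-64)*(-666) = 512*(-666) = -340992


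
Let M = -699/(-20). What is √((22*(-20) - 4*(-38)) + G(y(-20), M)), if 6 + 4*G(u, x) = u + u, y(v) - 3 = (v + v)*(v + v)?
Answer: 16*√2 ≈ 22.627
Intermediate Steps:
y(v) = 3 + 4*v² (y(v) = 3 + (v + v)*(v + v) = 3 + (2*v)*(2*v) = 3 + 4*v²)
M = 699/20 (M = -699*(-1/20) = 699/20 ≈ 34.950)
G(u, x) = -3/2 + u/2 (G(u, x) = -3/2 + (u + u)/4 = -3/2 + (2*u)/4 = -3/2 + u/2)
√((22*(-20) - 4*(-38)) + G(y(-20), M)) = √((22*(-20) - 4*(-38)) + (-3/2 + (3 + 4*(-20)²)/2)) = √((-440 + 152) + (-3/2 + (3 + 4*400)/2)) = √(-288 + (-3/2 + (3 + 1600)/2)) = √(-288 + (-3/2 + (½)*1603)) = √(-288 + (-3/2 + 1603/2)) = √(-288 + 800) = √512 = 16*√2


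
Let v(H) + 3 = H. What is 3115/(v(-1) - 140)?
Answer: -3115/144 ≈ -21.632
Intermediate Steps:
v(H) = -3 + H
3115/(v(-1) - 140) = 3115/((-3 - 1) - 140) = 3115/(-4 - 140) = 3115/(-144) = 3115*(-1/144) = -3115/144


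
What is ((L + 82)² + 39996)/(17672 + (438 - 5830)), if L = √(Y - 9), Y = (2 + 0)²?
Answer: 9343/2456 + 41*I*√5/3070 ≈ 3.8042 + 0.029863*I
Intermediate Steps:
Y = 4 (Y = 2² = 4)
L = I*√5 (L = √(4 - 9) = √(-5) = I*√5 ≈ 2.2361*I)
((L + 82)² + 39996)/(17672 + (438 - 5830)) = ((I*√5 + 82)² + 39996)/(17672 + (438 - 5830)) = ((82 + I*√5)² + 39996)/(17672 - 5392) = (39996 + (82 + I*√5)²)/12280 = (39996 + (82 + I*√5)²)*(1/12280) = 9999/3070 + (82 + I*√5)²/12280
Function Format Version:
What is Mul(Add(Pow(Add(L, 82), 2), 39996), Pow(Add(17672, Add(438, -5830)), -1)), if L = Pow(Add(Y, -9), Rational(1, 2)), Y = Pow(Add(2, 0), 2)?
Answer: Add(Rational(9343, 2456), Mul(Rational(41, 3070), I, Pow(5, Rational(1, 2)))) ≈ Add(3.8042, Mul(0.029863, I))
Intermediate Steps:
Y = 4 (Y = Pow(2, 2) = 4)
L = Mul(I, Pow(5, Rational(1, 2))) (L = Pow(Add(4, -9), Rational(1, 2)) = Pow(-5, Rational(1, 2)) = Mul(I, Pow(5, Rational(1, 2))) ≈ Mul(2.2361, I))
Mul(Add(Pow(Add(L, 82), 2), 39996), Pow(Add(17672, Add(438, -5830)), -1)) = Mul(Add(Pow(Add(Mul(I, Pow(5, Rational(1, 2))), 82), 2), 39996), Pow(Add(17672, Add(438, -5830)), -1)) = Mul(Add(Pow(Add(82, Mul(I, Pow(5, Rational(1, 2)))), 2), 39996), Pow(Add(17672, -5392), -1)) = Mul(Add(39996, Pow(Add(82, Mul(I, Pow(5, Rational(1, 2)))), 2)), Pow(12280, -1)) = Mul(Add(39996, Pow(Add(82, Mul(I, Pow(5, Rational(1, 2)))), 2)), Rational(1, 12280)) = Add(Rational(9999, 3070), Mul(Rational(1, 12280), Pow(Add(82, Mul(I, Pow(5, Rational(1, 2)))), 2)))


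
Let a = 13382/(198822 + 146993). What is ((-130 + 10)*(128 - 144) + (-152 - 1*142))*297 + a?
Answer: 167001684812/345815 ≈ 4.8292e+5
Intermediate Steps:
a = 13382/345815 ≈ 0.038697
((-130 + 10)*(128 - 144) + (-152 - 1*142))*297 + a = ((-130 + 10)*(128 - 144) + (-152 - 1*142))*297 + 13382/345815 = (-120*(-16) + (-152 - 142))*297 + 13382/345815 = (1920 - 294)*297 + 13382/345815 = 1626*297 + 13382/345815 = 482922 + 13382/345815 = 167001684812/345815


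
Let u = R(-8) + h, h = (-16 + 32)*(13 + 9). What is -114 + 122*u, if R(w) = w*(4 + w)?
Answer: 46734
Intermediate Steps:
h = 352 (h = 16*22 = 352)
u = 384 (u = -8*(4 - 8) + 352 = -8*(-4) + 352 = 32 + 352 = 384)
-114 + 122*u = -114 + 122*384 = -114 + 46848 = 46734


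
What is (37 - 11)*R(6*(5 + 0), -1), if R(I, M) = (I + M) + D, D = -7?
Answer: 572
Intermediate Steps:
R(I, M) = -7 + I + M (R(I, M) = (I + M) - 7 = -7 + I + M)
(37 - 11)*R(6*(5 + 0), -1) = (37 - 11)*(-7 + 6*(5 + 0) - 1) = 26*(-7 + 6*5 - 1) = 26*(-7 + 30 - 1) = 26*22 = 572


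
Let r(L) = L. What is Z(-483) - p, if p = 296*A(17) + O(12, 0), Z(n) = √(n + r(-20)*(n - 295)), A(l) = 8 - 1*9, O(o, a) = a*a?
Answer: 296 + √15077 ≈ 418.79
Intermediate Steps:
O(o, a) = a²
A(l) = -1 (A(l) = 8 - 9 = -1)
Z(n) = √(5900 - 19*n) (Z(n) = √(n - 20*(n - 295)) = √(n - 20*(-295 + n)) = √(n + (5900 - 20*n)) = √(5900 - 19*n))
p = -296 (p = 296*(-1) + 0² = -296 + 0 = -296)
Z(-483) - p = √(5900 - 19*(-483)) - 1*(-296) = √(5900 + 9177) + 296 = √15077 + 296 = 296 + √15077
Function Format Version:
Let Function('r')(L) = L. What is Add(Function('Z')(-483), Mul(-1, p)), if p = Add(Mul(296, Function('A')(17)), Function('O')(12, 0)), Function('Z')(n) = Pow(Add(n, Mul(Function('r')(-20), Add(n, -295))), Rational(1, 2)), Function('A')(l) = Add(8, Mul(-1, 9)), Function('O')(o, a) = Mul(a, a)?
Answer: Add(296, Pow(15077, Rational(1, 2))) ≈ 418.79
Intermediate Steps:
Function('O')(o, a) = Pow(a, 2)
Function('A')(l) = -1 (Function('A')(l) = Add(8, -9) = -1)
Function('Z')(n) = Pow(Add(5900, Mul(-19, n)), Rational(1, 2)) (Function('Z')(n) = Pow(Add(n, Mul(-20, Add(n, -295))), Rational(1, 2)) = Pow(Add(n, Mul(-20, Add(-295, n))), Rational(1, 2)) = Pow(Add(n, Add(5900, Mul(-20, n))), Rational(1, 2)) = Pow(Add(5900, Mul(-19, n)), Rational(1, 2)))
p = -296 (p = Add(Mul(296, -1), Pow(0, 2)) = Add(-296, 0) = -296)
Add(Function('Z')(-483), Mul(-1, p)) = Add(Pow(Add(5900, Mul(-19, -483)), Rational(1, 2)), Mul(-1, -296)) = Add(Pow(Add(5900, 9177), Rational(1, 2)), 296) = Add(Pow(15077, Rational(1, 2)), 296) = Add(296, Pow(15077, Rational(1, 2)))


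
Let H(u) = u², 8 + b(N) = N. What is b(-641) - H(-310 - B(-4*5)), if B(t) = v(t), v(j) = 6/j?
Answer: -9656309/100 ≈ -96563.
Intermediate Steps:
b(N) = -8 + N
B(t) = 6/t
b(-641) - H(-310 - B(-4*5)) = (-8 - 641) - (-310 - 6/((-4*5)))² = -649 - (-310 - 6/(-20))² = -649 - (-310 - 6*(-1)/20)² = -649 - (-310 - 1*(-3/10))² = -649 - (-310 + 3/10)² = -649 - (-3097/10)² = -649 - 1*9591409/100 = -649 - 9591409/100 = -9656309/100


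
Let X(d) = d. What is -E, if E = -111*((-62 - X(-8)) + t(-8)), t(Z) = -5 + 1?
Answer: -6438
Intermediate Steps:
t(Z) = -4
E = 6438 (E = -111*((-62 - 1*(-8)) - 4) = -111*((-62 + 8) - 4) = -111*(-54 - 4) = -111*(-58) = 6438)
-E = -1*6438 = -6438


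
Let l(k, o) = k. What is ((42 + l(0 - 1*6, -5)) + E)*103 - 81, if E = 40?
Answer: 7747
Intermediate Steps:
((42 + l(0 - 1*6, -5)) + E)*103 - 81 = ((42 + (0 - 1*6)) + 40)*103 - 81 = ((42 + (0 - 6)) + 40)*103 - 81 = ((42 - 6) + 40)*103 - 81 = (36 + 40)*103 - 81 = 76*103 - 81 = 7828 - 81 = 7747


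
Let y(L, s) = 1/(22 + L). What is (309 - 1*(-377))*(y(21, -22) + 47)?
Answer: 1387092/43 ≈ 32258.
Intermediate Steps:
(309 - 1*(-377))*(y(21, -22) + 47) = (309 - 1*(-377))*(1/(22 + 21) + 47) = (309 + 377)*(1/43 + 47) = 686*(1/43 + 47) = 686*(2022/43) = 1387092/43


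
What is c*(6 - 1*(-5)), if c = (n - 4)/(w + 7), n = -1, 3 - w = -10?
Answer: -11/4 ≈ -2.7500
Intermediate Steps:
w = 13 (w = 3 - 1*(-10) = 3 + 10 = 13)
c = -¼ (c = (-1 - 4)/(13 + 7) = -5/20 = -5*1/20 = -¼ ≈ -0.25000)
c*(6 - 1*(-5)) = -(6 - 1*(-5))/4 = -(6 + 5)/4 = -¼*11 = -11/4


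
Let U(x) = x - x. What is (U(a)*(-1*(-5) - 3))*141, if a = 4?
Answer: 0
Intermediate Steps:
U(x) = 0
(U(a)*(-1*(-5) - 3))*141 = (0*(-1*(-5) - 3))*141 = (0*(5 - 3))*141 = (0*2)*141 = 0*141 = 0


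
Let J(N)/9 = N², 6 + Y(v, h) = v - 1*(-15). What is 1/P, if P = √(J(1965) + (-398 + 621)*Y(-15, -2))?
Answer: √34749687/34749687 ≈ 0.00016964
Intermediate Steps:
Y(v, h) = 9 + v (Y(v, h) = -6 + (v - 1*(-15)) = -6 + (v + 15) = -6 + (15 + v) = 9 + v)
J(N) = 9*N²
P = √34749687 (P = √(9*1965² + (-398 + 621)*(9 - 15)) = √(9*3861225 + 223*(-6)) = √(34751025 - 1338) = √34749687 ≈ 5894.9)
1/P = 1/(√34749687) = √34749687/34749687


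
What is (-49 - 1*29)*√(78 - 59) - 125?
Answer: -125 - 78*√19 ≈ -464.99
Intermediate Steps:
(-49 - 1*29)*√(78 - 59) - 125 = (-49 - 29)*√19 - 125 = -78*√19 - 125 = -125 - 78*√19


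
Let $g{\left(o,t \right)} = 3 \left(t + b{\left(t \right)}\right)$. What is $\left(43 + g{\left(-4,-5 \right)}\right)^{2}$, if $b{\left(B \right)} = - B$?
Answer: $1849$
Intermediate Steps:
$g{\left(o,t \right)} = 0$ ($g{\left(o,t \right)} = 3 \left(t - t\right) = 3 \cdot 0 = 0$)
$\left(43 + g{\left(-4,-5 \right)}\right)^{2} = \left(43 + 0\right)^{2} = 43^{2} = 1849$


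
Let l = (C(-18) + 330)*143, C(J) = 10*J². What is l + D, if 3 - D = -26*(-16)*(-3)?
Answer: 511761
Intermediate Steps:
D = 1251 (D = 3 - (-26*(-16))*(-3) = 3 - 416*(-3) = 3 - 1*(-1248) = 3 + 1248 = 1251)
l = 510510 (l = (10*(-18)² + 330)*143 = (10*324 + 330)*143 = (3240 + 330)*143 = 3570*143 = 510510)
l + D = 510510 + 1251 = 511761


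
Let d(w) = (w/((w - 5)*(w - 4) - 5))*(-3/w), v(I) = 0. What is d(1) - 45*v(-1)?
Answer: -3/7 ≈ -0.42857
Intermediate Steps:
d(w) = -3/(-5 + (-5 + w)*(-4 + w)) (d(w) = (w/((-5 + w)*(-4 + w) - 5))*(-3/w) = (w/(-5 + (-5 + w)*(-4 + w)))*(-3/w) = -3/(-5 + (-5 + w)*(-4 + w)))
d(1) - 45*v(-1) = -3/(15 + 1² - 9*1) - 45*0 = -3/(15 + 1 - 9) + 0 = -3/7 + 0 = -3/7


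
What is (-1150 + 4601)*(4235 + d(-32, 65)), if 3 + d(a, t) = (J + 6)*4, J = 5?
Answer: 14756476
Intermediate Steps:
d(a, t) = 41 (d(a, t) = -3 + (5 + 6)*4 = -3 + 11*4 = -3 + 44 = 41)
(-1150 + 4601)*(4235 + d(-32, 65)) = (-1150 + 4601)*(4235 + 41) = 3451*4276 = 14756476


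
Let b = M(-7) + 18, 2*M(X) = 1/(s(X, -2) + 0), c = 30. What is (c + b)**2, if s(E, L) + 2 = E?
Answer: 744769/324 ≈ 2298.7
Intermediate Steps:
s(E, L) = -2 + E
M(X) = 1/(2*(-2 + X)) (M(X) = 1/(2*((-2 + X) + 0)) = 1/(2*(-2 + X)))
b = 323/18 (b = 1/(2*(-2 - 7)) + 18 = (1/2)/(-9) + 18 = (1/2)*(-1/9) + 18 = -1/18 + 18 = 323/18 ≈ 17.944)
(c + b)**2 = (30 + 323/18)**2 = (863/18)**2 = 744769/324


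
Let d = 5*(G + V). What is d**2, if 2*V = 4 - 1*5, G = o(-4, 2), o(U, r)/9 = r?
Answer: 30625/4 ≈ 7656.3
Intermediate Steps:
o(U, r) = 9*r
G = 18 (G = 9*2 = 18)
V = -1/2 (V = (4 - 1*5)/2 = (4 - 5)/2 = (1/2)*(-1) = -1/2 ≈ -0.50000)
d = 175/2 (d = 5*(18 - 1/2) = 5*(35/2) = 175/2 ≈ 87.500)
d**2 = (175/2)**2 = 30625/4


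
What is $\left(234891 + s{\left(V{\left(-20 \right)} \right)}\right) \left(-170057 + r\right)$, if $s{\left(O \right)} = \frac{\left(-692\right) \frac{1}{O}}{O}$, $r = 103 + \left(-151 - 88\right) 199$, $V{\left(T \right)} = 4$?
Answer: $- \frac{204331633365}{4} \approx -5.1083 \cdot 10^{10}$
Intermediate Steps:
$r = -47458$ ($r = 103 - 47561 = -47458$)
$s{\left(O \right)} = - \frac{692}{O^{2}}$
$\left(234891 + s{\left(V{\left(-20 \right)} \right)}\right) \left(-170057 + r\right) = \left(234891 - \frac{692}{16}\right) \left(-170057 - 47458\right) = \left(234891 - \frac{173}{4}\right) \left(-217515\right) = \frac{939391}{4} \left(-217515\right) = - \frac{204331633365}{4}$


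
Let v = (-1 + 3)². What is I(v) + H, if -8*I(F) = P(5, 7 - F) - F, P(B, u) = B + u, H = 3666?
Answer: 7331/2 ≈ 3665.5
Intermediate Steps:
v = 4 (v = 2² = 4)
I(F) = -3/2 + F/4 (I(F) = -((5 + (7 - F)) - F)/8 = -((12 - F) - F)/8 = -(12 - 2*F)/8 = -3/2 + F/4)
I(v) + H = (-3/2 + (¼)*4) + 3666 = (-3/2 + 1) + 3666 = -½ + 3666 = 7331/2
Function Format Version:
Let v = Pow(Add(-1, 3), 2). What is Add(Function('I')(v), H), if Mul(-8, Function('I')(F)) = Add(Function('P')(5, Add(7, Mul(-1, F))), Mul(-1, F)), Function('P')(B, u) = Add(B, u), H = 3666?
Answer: Rational(7331, 2) ≈ 3665.5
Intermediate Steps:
v = 4 (v = Pow(2, 2) = 4)
Function('I')(F) = Add(Rational(-3, 2), Mul(Rational(1, 4), F)) (Function('I')(F) = Mul(Rational(-1, 8), Add(Add(5, Add(7, Mul(-1, F))), Mul(-1, F))) = Mul(Rational(-1, 8), Add(Add(12, Mul(-1, F)), Mul(-1, F))) = Mul(Rational(-1, 8), Add(12, Mul(-2, F))) = Add(Rational(-3, 2), Mul(Rational(1, 4), F)))
Add(Function('I')(v), H) = Add(Add(Rational(-3, 2), Mul(Rational(1, 4), 4)), 3666) = Add(Add(Rational(-3, 2), 1), 3666) = Add(Rational(-1, 2), 3666) = Rational(7331, 2)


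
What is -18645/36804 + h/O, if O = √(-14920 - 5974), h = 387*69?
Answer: -6215/12268 - 26703*I*√20894/20894 ≈ -0.5066 - 184.74*I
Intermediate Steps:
h = 26703
O = I*√20894 (O = √(-20894) = I*√20894 ≈ 144.55*I)
-18645/36804 + h/O = -18645/36804 + 26703/((I*√20894)) = -18645*1/36804 + 26703*(-I*√20894/20894) = -6215/12268 - 26703*I*√20894/20894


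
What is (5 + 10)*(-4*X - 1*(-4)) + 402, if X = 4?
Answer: 222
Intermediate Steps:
(5 + 10)*(-4*X - 1*(-4)) + 402 = (5 + 10)*(-4*4 - 1*(-4)) + 402 = 15*(-16 + 4) + 402 = 15*(-12) + 402 = -180 + 402 = 222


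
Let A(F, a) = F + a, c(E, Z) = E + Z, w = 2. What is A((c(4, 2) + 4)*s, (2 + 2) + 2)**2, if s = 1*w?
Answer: 676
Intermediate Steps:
s = 2 (s = 1*2 = 2)
A((c(4, 2) + 4)*s, (2 + 2) + 2)**2 = (((4 + 2) + 4)*2 + ((2 + 2) + 2))**2 = ((6 + 4)*2 + (4 + 2))**2 = (10*2 + 6)**2 = (20 + 6)**2 = 26**2 = 676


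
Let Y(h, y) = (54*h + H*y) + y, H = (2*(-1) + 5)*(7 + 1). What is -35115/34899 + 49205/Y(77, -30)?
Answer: 532511125/39645264 ≈ 13.432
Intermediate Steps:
H = 24 (H = (-2 + 5)*8 = 3*8 = 24)
Y(h, y) = 25*y + 54*h (Y(h, y) = (54*h + 24*y) + y = (24*y + 54*h) + y = 25*y + 54*h)
-35115/34899 + 49205/Y(77, -30) = -35115/34899 + 49205/(25*(-30) + 54*77) = -35115*1/34899 + 49205/(-750 + 4158) = -11705/11633 + 49205/3408 = 532511125/39645264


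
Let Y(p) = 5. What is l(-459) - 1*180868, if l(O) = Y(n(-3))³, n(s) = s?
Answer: -180743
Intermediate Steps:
l(O) = 125 (l(O) = 5³ = 125)
l(-459) - 1*180868 = 125 - 1*180868 = 125 - 180868 = -180743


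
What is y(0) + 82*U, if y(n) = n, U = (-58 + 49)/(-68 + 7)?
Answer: 738/61 ≈ 12.098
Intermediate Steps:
U = 9/61 (U = -9/(-61) = -9*(-1/61) = 9/61 ≈ 0.14754)
y(0) + 82*U = 0 + 82*(9/61) = 0 + 738/61 = 738/61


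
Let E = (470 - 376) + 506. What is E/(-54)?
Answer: -100/9 ≈ -11.111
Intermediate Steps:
E = 600 (E = 94 + 506 = 600)
E/(-54) = 600/(-54) = 600*(-1/54) = -100/9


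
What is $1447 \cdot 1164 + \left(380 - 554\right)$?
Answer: $1684134$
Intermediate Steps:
$1447 \cdot 1164 + \left(380 - 554\right) = 1684308 - 174 = 1684134$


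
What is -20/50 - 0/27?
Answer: -⅖ ≈ -0.40000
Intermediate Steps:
-20/50 - 0/27 = -20*1/50 - 0/27 = -⅖ - 16*0 = -⅖ + 0 = -⅖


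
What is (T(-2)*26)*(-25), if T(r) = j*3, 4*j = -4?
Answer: 1950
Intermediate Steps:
j = -1 (j = (1/4)*(-4) = -1)
T(r) = -3 (T(r) = -1*3 = -3)
(T(-2)*26)*(-25) = -3*26*(-25) = -78*(-25) = 1950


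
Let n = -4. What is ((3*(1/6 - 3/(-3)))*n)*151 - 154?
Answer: -2268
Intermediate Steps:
((3*(1/6 - 3/(-3)))*n)*151 - 154 = ((3*(1/6 - 3/(-3)))*(-4))*151 - 154 = ((3*(1*(1/6) - 3*(-1/3)))*(-4))*151 - 154 = ((3*(1/6 + 1))*(-4))*151 - 154 = ((3*(7/6))*(-4))*151 - 154 = ((7/2)*(-4))*151 - 154 = -14*151 - 154 = -2114 - 154 = -2268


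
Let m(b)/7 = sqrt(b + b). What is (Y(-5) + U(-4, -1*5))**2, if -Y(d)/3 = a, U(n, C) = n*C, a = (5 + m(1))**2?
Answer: 210001 + 146580*sqrt(2) ≈ 4.1730e+5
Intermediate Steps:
m(b) = 7*sqrt(2)*sqrt(b) (m(b) = 7*sqrt(b + b) = 7*sqrt(2*b) = 7*(sqrt(2)*sqrt(b)) = 7*sqrt(2)*sqrt(b))
a = (5 + 7*sqrt(2))**2 (a = (5 + 7*sqrt(2)*sqrt(1))**2 = (5 + 7*sqrt(2)*1)**2 = (5 + 7*sqrt(2))**2 ≈ 221.99)
U(n, C) = C*n
Y(d) = -369 - 210*sqrt(2) (Y(d) = -3*(123 + 70*sqrt(2)) = -369 - 210*sqrt(2))
(Y(-5) + U(-4, -1*5))**2 = ((-369 - 210*sqrt(2)) - 1*5*(-4))**2 = ((-369 - 210*sqrt(2)) - 5*(-4))**2 = ((-369 - 210*sqrt(2)) + 20)**2 = (-349 - 210*sqrt(2))**2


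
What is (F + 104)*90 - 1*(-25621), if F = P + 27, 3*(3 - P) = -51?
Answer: 39211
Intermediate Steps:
P = 20 (P = 3 - ⅓*(-51) = 3 + 17 = 20)
F = 47 (F = 20 + 27 = 47)
(F + 104)*90 - 1*(-25621) = (47 + 104)*90 - 1*(-25621) = 151*90 + 25621 = 13590 + 25621 = 39211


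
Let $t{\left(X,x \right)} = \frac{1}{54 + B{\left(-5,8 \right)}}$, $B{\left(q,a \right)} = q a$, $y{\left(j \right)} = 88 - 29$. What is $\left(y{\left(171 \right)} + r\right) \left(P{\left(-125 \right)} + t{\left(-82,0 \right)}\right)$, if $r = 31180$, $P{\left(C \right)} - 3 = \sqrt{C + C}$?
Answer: $\frac{1343277}{14} + 156195 i \sqrt{10} \approx 95948.0 + 4.9393 \cdot 10^{5} i$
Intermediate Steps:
$P{\left(C \right)} = 3 + \sqrt{2} \sqrt{C}$ ($P{\left(C \right)} = 3 + \sqrt{C + C} = 3 + \sqrt{2 C} = 3 + \sqrt{2} \sqrt{C}$)
$y{\left(j \right)} = 59$
$B{\left(q,a \right)} = a q$
$t{\left(X,x \right)} = \frac{1}{14}$ ($t{\left(X,x \right)} = \frac{1}{54 + 8 \left(-5\right)} = \frac{1}{54 - 40} = \frac{1}{14}$)
$\left(y{\left(171 \right)} + r\right) \left(P{\left(-125 \right)} + t{\left(-82,0 \right)}\right) = \left(59 + 31180\right) \left(\left(3 + \sqrt{2} \sqrt{-125}\right) + \frac{1}{14}\right) = 31239 \left(\left(3 + \sqrt{2} \cdot 5 i \sqrt{5}\right) + \frac{1}{14}\right) = 31239 \left(\left(3 + 5 i \sqrt{10}\right) + \frac{1}{14}\right) = 31239 \left(\frac{43}{14} + 5 i \sqrt{10}\right) = \frac{1343277}{14} + 156195 i \sqrt{10}$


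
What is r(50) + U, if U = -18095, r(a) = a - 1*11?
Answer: -18056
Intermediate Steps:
r(a) = -11 + a (r(a) = a - 11 = -11 + a)
r(50) + U = (-11 + 50) - 18095 = 39 - 18095 = -18056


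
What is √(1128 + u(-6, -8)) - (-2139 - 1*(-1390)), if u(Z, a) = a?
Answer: 749 + 4*√70 ≈ 782.47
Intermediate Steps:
√(1128 + u(-6, -8)) - (-2139 - 1*(-1390)) = √(1128 - 8) - (-2139 - 1*(-1390)) = √1120 - (-2139 + 1390) = 4*√70 - 1*(-749) = 4*√70 + 749 = 749 + 4*√70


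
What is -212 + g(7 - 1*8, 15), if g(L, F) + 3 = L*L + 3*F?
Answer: -169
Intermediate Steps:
g(L, F) = -3 + L**2 + 3*F (g(L, F) = -3 + (L*L + 3*F) = -3 + (L**2 + 3*F) = -3 + L**2 + 3*F)
-212 + g(7 - 1*8, 15) = -212 + (-3 + (7 - 1*8)**2 + 3*15) = -212 + (-3 + (7 - 8)**2 + 45) = -212 + (-3 + (-1)**2 + 45) = -212 + (-3 + 1 + 45) = -212 + 43 = -169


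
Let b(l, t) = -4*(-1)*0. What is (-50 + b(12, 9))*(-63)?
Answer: 3150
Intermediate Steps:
b(l, t) = 0 (b(l, t) = 4*0 = 0)
(-50 + b(12, 9))*(-63) = (-50 + 0)*(-63) = -50*(-63) = 3150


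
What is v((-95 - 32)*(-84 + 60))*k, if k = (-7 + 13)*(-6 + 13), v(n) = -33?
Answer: -1386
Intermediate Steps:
k = 42 (k = 6*7 = 42)
v((-95 - 32)*(-84 + 60))*k = -33*42 = -1386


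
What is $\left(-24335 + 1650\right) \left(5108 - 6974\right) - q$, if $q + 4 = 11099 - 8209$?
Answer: $42327324$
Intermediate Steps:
$q = 2886$ ($q = -4 + \left(11099 - 8209\right) = -4 + 2890 = 2886$)
$\left(-24335 + 1650\right) \left(5108 - 6974\right) - q = \left(-24335 + 1650\right) \left(5108 - 6974\right) - 2886 = \left(-22685\right) \left(-1866\right) - 2886 = 42330210 - 2886 = 42327324$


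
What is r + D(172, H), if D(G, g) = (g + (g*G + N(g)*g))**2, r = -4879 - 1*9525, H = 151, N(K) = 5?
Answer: 722412480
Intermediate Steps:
r = -14404 (r = -4879 - 9525 = -14404)
D(G, g) = (6*g + G*g)**2 (D(G, g) = (g + (g*G + 5*g))**2 = (g + (G*g + 5*g))**2 = (g + (5*g + G*g))**2 = (6*g + G*g)**2)
r + D(172, H) = -14404 + 151**2*(6 + 172)**2 = -14404 + 22801*178**2 = -14404 + 22801*31684 = -14404 + 722426884 = 722412480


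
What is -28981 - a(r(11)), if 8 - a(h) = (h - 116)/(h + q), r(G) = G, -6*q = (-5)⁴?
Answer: -16204221/559 ≈ -28988.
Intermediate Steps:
q = -625/6 (q = -⅙*(-5)⁴ = -⅙*625 = -625/6 ≈ -104.17)
a(h) = 8 - (-116 + h)/(-625/6 + h) (a(h) = 8 - (h - 116)/(h - 625/6) = 8 - (-116 + h)/(-625/6 + h))
-28981 - a(r(11)) = -28981 - 2*(-2152 + 21*11)/(-625 + 6*11) = -28981 - 2*(-2152 + 231)/(-625 + 66) = -28981 - 2*(-1921)/(-559) = -28981 - 2*(-1)*(-1921)/559 = -28981 - 1*3842/559 = -28981 - 3842/559 = -16204221/559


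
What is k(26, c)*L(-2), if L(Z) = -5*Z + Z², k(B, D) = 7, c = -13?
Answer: 98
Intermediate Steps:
L(Z) = Z² - 5*Z
k(26, c)*L(-2) = 7*(-2*(-5 - 2)) = 7*(-2*(-7)) = 7*14 = 98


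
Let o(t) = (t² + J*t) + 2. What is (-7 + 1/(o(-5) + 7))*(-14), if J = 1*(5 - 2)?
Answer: 1848/19 ≈ 97.263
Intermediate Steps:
J = 3 (J = 1*3 = 3)
o(t) = 2 + t² + 3*t (o(t) = (t² + 3*t) + 2 = 2 + t² + 3*t)
(-7 + 1/(o(-5) + 7))*(-14) = (-7 + 1/((2 + (-5)² + 3*(-5)) + 7))*(-14) = (-7 + 1/((2 + 25 - 15) + 7))*(-14) = (-7 + 1/(12 + 7))*(-14) = (-7 + 1/19)*(-14) = -132/19*(-14) = 1848/19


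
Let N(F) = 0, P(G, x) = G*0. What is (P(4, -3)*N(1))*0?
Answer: 0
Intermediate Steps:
P(G, x) = 0
(P(4, -3)*N(1))*0 = (0*0)*0 = 0*0 = 0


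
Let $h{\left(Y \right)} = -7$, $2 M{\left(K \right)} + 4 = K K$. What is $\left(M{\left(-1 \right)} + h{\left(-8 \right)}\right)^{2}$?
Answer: $\frac{289}{4} \approx 72.25$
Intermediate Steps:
$M{\left(K \right)} = -2 + \frac{K^{2}}{2}$ ($M{\left(K \right)} = -2 + \frac{K K}{2} = -2 + \frac{K^{2}}{2}$)
$\left(M{\left(-1 \right)} + h{\left(-8 \right)}\right)^{2} = \left(\left(-2 + \frac{\left(-1\right)^{2}}{2}\right) - 7\right)^{2} = \left(\left(-2 + \frac{1}{2} \cdot 1\right) - 7\right)^{2} = \left(\left(-2 + \frac{1}{2}\right) - 7\right)^{2} = \left(- \frac{3}{2} - 7\right)^{2} = \left(- \frac{17}{2}\right)^{2} = \frac{289}{4}$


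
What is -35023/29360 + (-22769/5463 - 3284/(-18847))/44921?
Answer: -161997591131985823/135793473677930160 ≈ -1.1930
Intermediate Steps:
-35023/29360 + (-22769/5463 - 3284/(-18847))/44921 = -35023*1/29360 + (-22769*1/5463 - 3284*(-1/18847))*(1/44921) = -35023/29360 + (-22769/5463 + 3284/18847)*(1/44921) = -35023/29360 - 411186851/102961161*1/44921 = -35023/29360 - 411186851/4625118313281 = -161997591131985823/135793473677930160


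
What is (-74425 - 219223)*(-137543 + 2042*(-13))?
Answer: 48184406672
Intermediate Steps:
(-74425 - 219223)*(-137543 + 2042*(-13)) = -293648*(-137543 - 26546) = -293648*(-164089) = 48184406672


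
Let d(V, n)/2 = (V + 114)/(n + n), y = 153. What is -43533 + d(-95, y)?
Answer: -6660530/153 ≈ -43533.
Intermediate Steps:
d(V, n) = (114 + V)/n (d(V, n) = 2*((V + 114)/(n + n)) = 2*((114 + V)/((2*n))) = 2*((114 + V)*(1/(2*n))) = 2*((114 + V)/(2*n)) = (114 + V)/n)
-43533 + d(-95, y) = -43533 + (114 - 95)/153 = -43533 + (1/153)*19 = -43533 + 19/153 = -6660530/153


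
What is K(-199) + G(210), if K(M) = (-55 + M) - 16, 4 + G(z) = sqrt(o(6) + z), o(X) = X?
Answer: -274 + 6*sqrt(6) ≈ -259.30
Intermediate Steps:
G(z) = -4 + sqrt(6 + z)
K(M) = -71 + M
K(-199) + G(210) = (-71 - 199) + (-4 + sqrt(6 + 210)) = -270 + (-4 + sqrt(216)) = -270 + (-4 + 6*sqrt(6)) = -274 + 6*sqrt(6)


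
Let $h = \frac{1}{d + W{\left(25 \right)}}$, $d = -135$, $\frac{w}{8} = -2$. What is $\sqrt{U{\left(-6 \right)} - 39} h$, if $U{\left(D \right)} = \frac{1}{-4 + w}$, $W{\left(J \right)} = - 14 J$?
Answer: $- \frac{i \sqrt{3905}}{4850} \approx - 0.012885 i$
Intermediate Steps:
$w = -16$ ($w = 8 \left(-2\right) = -16$)
$U{\left(D \right)} = - \frac{1}{20}$ ($U{\left(D \right)} = \frac{1}{-4 - 16} = \frac{1}{-20} = - \frac{1}{20}$)
$h = - \frac{1}{485}$ ($h = \frac{1}{-135 - 350} = \frac{1}{-485} = - \frac{1}{485} \approx -0.0020619$)
$\sqrt{U{\left(-6 \right)} - 39} h = \sqrt{- \frac{1}{20} - 39} \left(- \frac{1}{485}\right) = \sqrt{- \frac{781}{20}} \left(- \frac{1}{485}\right) = \frac{i \sqrt{3905}}{10} \left(- \frac{1}{485}\right) = - \frac{i \sqrt{3905}}{4850}$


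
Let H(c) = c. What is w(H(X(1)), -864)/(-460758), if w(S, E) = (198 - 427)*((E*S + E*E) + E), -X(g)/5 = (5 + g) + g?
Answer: 29612448/76793 ≈ 385.61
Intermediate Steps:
X(g) = -25 - 10*g (X(g) = -5*((5 + g) + g) = -5*(5 + 2*g) = -25 - 10*g)
w(S, E) = -229*E - 229*E**2 - 229*E*S (w(S, E) = -229*((E*S + E**2) + E) = -229*((E**2 + E*S) + E) = -229*(E + E**2 + E*S) = -229*E - 229*E**2 - 229*E*S)
w(H(X(1)), -864)/(-460758) = -229*(-864)*(1 - 864 + (-25 - 10*1))/(-460758) = -229*(-864)*(1 - 864 + (-25 - 10))*(-1/460758) = -229*(-864)*(1 - 864 - 35)*(-1/460758) = -229*(-864)*(-898)*(-1/460758) = -177674688*(-1/460758) = 29612448/76793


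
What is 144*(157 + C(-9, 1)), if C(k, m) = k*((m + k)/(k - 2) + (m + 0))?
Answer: 224064/11 ≈ 20369.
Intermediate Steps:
C(k, m) = k*(m + (k + m)/(-2 + k)) (C(k, m) = k*((k + m)/(-2 + k) + m) = k*(m + (k + m)/(-2 + k)))
144*(157 + C(-9, 1)) = 144*(157 - 9*(-9 - 1*1 - 9*1)/(-2 - 9)) = 144*(157 - 9*(-9 - 1 - 9)/(-11)) = 144*(157 - 9*(-1/11)*(-19)) = 144*(157 - 171/11) = 144*(1556/11) = 224064/11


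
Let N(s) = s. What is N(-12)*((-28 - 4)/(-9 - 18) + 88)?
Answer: -9632/9 ≈ -1070.2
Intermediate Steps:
N(-12)*((-28 - 4)/(-9 - 18) + 88) = -12*((-28 - 4)/(-9 - 18) + 88) = -12*(-32/(-27) + 88) = -12*(-32*(-1/27) + 88) = -12*(32/27 + 88) = -12*2408/27 = -9632/9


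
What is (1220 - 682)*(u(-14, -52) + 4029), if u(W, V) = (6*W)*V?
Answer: 4517586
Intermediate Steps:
u(W, V) = 6*V*W
(1220 - 682)*(u(-14, -52) + 4029) = (1220 - 682)*(6*(-52)*(-14) + 4029) = 538*(4368 + 4029) = 538*8397 = 4517586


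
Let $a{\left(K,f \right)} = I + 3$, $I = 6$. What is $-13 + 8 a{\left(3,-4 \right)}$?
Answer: $59$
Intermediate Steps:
$a{\left(K,f \right)} = 9$ ($a{\left(K,f \right)} = 6 + 3 = 9$)
$-13 + 8 a{\left(3,-4 \right)} = -13 + 8 \cdot 9 = -13 + 72 = 59$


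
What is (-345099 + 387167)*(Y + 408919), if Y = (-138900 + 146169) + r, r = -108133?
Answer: 12959257740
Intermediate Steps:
Y = -100864 (Y = (-138900 + 146169) - 108133 = 7269 - 108133 = -100864)
(-345099 + 387167)*(Y + 408919) = (-345099 + 387167)*(-100864 + 408919) = 42068*308055 = 12959257740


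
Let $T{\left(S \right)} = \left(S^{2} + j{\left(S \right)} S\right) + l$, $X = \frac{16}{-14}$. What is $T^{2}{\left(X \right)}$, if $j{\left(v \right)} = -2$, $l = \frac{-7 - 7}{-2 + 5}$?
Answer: $\frac{24964}{21609} \approx 1.1553$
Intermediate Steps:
$l = - \frac{14}{3} \approx -4.6667$
$X = - \frac{8}{7}$ ($X = 16 \left(- \frac{1}{14}\right) = - \frac{8}{7} \approx -1.1429$)
$T{\left(S \right)} = - \frac{14}{3} + S^{2} - 2 S$ ($T{\left(S \right)} = \left(S^{2} - 2 S\right) - \frac{14}{3} = - \frac{14}{3} + S^{2} - 2 S$)
$T^{2}{\left(X \right)} = \left(- \frac{14}{3} + \left(- \frac{8}{7}\right)^{2} - - \frac{16}{7}\right)^{2} = \left(- \frac{14}{3} + \frac{64}{49} + \frac{16}{7}\right)^{2} = \left(- \frac{158}{147}\right)^{2} = \frac{24964}{21609}$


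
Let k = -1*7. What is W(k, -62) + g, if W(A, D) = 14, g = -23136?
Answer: -23122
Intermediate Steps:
k = -7
W(k, -62) + g = 14 - 23136 = -23122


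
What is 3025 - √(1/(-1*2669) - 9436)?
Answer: 3025 - I*√67217924265/2669 ≈ 3025.0 - 97.139*I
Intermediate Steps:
3025 - √(1/(-1*2669) - 9436) = 3025 - √(1/(-2669) - 9436) = 3025 - √(-1/2669 - 9436) = 3025 - √(-25184685/2669) = 3025 - I*√67217924265/2669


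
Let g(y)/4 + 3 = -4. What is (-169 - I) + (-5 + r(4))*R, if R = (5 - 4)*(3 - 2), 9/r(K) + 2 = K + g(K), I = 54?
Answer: -5937/26 ≈ -228.35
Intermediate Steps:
g(y) = -28 (g(y) = -12 + 4*(-4) = -12 - 16 = -28)
r(K) = 9/(-30 + K) (r(K) = 9/(-2 + (K - 28)) = 9/(-2 + (-28 + K)) = 9/(-30 + K))
R = 1 (R = 1*1 = 1)
(-169 - I) + (-5 + r(4))*R = (-169 - 1*54) + (-5 + 9/(-30 + 4))*1 = (-169 - 54) + (-5 + 9/(-26))*1 = -223 + (-5 + 9*(-1/26))*1 = -223 + (-5 - 9/26)*1 = -223 - 139/26*1 = -223 - 139/26 = -5937/26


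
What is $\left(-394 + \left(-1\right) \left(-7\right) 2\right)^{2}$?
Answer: $144400$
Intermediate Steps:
$\left(-394 + \left(-1\right) \left(-7\right) 2\right)^{2} = \left(-394 + 7 \cdot 2\right)^{2} = \left(-394 + 14\right)^{2} = \left(-380\right)^{2} = 144400$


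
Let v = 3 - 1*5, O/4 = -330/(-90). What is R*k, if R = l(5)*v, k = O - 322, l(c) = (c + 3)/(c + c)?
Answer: 7376/15 ≈ 491.73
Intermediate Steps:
O = 44/3 (O = 4*(-330/(-90)) = 4*(-330*(-1/90)) = 4*(11/3) = 44/3 ≈ 14.667)
l(c) = (3 + c)/(2*c) (l(c) = (3 + c)/((2*c)) = (3 + c)*(1/(2*c)) = (3 + c)/(2*c))
v = -2 (v = 3 - 5 = -2)
k = -922/3 (k = 44/3 - 322 = -922/3 ≈ -307.33)
R = -8/5 (R = ((½)*(3 + 5)/5)*(-2) = ((½)*(⅕)*8)*(-2) = (⅘)*(-2) = -8/5 ≈ -1.6000)
R*k = -8/5*(-922/3) = 7376/15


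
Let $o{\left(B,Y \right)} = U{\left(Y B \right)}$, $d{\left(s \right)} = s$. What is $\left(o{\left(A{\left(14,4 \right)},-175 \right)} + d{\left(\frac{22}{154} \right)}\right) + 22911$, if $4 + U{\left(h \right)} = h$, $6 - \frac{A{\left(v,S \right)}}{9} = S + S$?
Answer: $\frac{182400}{7} \approx 26057.0$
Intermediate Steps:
$A{\left(v,S \right)} = 54 - 18 S$ ($A{\left(v,S \right)} = 54 - 9 \left(S + S\right) = 54 - 9 \cdot 2 S = 54 - 18 S$)
$U{\left(h \right)} = -4 + h$
$o{\left(B,Y \right)} = -4 + B Y$ ($o{\left(B,Y \right)} = -4 + Y B = -4 + B Y$)
$\left(o{\left(A{\left(14,4 \right)},-175 \right)} + d{\left(\frac{22}{154} \right)}\right) + 22911 = \left(\left(-4 + \left(54 - 72\right) \left(-175\right)\right) + \frac{22}{154}\right) + 22911 = \left(\left(-4 + \left(54 - 72\right) \left(-175\right)\right) + 22 \cdot \frac{1}{154}\right) + 22911 = \left(\left(-4 - -3150\right) + \frac{1}{7}\right) + 22911 = \left(\left(-4 + 3150\right) + \frac{1}{7}\right) + 22911 = \left(3146 + \frac{1}{7}\right) + 22911 = \frac{22023}{7} + 22911 = \frac{182400}{7}$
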